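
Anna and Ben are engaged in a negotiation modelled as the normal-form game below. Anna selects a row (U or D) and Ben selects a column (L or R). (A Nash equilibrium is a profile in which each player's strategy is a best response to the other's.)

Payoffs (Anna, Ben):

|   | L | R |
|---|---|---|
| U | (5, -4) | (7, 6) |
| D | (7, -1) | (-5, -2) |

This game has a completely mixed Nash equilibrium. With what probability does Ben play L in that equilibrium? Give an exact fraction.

6/7

Let y be the probability that Ben plays L. In a completely mixed equilibrium, Anna must be indifferent between U and D.
Anna's expected payoff from U is 5y + 7(1−y); from D it is 7y − 5(1−y).
Setting these equal: −2y + 7 = 12y − 5, so y = 6/7.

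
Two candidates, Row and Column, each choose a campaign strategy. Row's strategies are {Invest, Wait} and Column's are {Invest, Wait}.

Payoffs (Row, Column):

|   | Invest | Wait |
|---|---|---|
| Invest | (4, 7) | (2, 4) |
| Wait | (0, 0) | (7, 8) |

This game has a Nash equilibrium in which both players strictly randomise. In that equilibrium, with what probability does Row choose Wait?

3/11

Let p be the probability that Row plays Invest. In a completely mixed equilibrium, Column must be indifferent between Invest and Wait.
Column's expected payoff from Invest is 7p; from Wait it is 4p + 8(1−p).
Setting these equal: 7p = −4p + 8, so p = 8/11.
Therefore Row plays Wait with probability 1 − 8/11 = 3/11.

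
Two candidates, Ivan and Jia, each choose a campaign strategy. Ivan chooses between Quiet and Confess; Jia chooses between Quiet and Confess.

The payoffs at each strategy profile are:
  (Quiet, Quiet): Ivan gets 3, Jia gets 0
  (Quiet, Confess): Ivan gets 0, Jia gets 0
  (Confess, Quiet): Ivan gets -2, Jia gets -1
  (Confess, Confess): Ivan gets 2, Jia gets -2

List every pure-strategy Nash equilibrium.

(Quiet, Quiet)

(Quiet, Quiet): Ivan gets 3 ≥ -2 from Confess, and Jia gets 0 ≥ 0 from Confess — Nash equilibrium.
(Quiet, Confess): Ivan prefers Confess (2 > 0) — not an equilibrium.
(Confess, Quiet): Ivan prefers Quiet (3 > -2) — not an equilibrium.
(Confess, Confess): Jia prefers Quiet (-1 > -2) — not an equilibrium.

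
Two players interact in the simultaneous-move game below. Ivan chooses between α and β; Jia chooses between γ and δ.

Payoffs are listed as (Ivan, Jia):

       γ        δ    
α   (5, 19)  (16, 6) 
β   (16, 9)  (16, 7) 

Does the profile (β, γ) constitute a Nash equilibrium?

Yes

At (β, γ), Ivan earns 16; switching to α would give 5, so Ivan has no profitable deviation.
Jia earns 9; switching to δ would give 7, so Jia has no profitable deviation.
Neither player can gain by a unilateral deviation, so this profile is a Nash equilibrium.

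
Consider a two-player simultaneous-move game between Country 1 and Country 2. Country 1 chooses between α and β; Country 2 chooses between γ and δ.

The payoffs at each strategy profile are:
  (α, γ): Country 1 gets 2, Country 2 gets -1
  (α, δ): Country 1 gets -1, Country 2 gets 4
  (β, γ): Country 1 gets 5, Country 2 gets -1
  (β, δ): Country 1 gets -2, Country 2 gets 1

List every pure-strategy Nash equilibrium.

(α, δ)

(α, γ): Country 1 prefers β (5 > 2); Country 2 prefers δ (4 > -1) — not an equilibrium.
(α, δ): Country 1 gets -1 ≥ -2 from β, and Country 2 gets 4 ≥ -1 from γ — Nash equilibrium.
(β, γ): Country 2 prefers δ (1 > -1) — not an equilibrium.
(β, δ): Country 1 prefers α (-1 > -2) — not an equilibrium.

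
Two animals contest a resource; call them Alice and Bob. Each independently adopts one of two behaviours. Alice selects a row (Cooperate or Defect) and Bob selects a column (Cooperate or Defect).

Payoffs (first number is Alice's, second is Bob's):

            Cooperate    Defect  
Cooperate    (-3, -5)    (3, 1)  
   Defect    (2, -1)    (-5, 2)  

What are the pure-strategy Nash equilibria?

(Cooperate, Cooperate): Alice prefers Defect (2 > -3); Bob prefers Defect (1 > -5) — not an equilibrium.
(Cooperate, Defect): Alice gets 3 ≥ -5 from Defect, and Bob gets 1 ≥ -5 from Cooperate — Nash equilibrium.
(Defect, Cooperate): Bob prefers Defect (2 > -1) — not an equilibrium.
(Defect, Defect): Alice prefers Cooperate (3 > -5) — not an equilibrium.

(Cooperate, Defect)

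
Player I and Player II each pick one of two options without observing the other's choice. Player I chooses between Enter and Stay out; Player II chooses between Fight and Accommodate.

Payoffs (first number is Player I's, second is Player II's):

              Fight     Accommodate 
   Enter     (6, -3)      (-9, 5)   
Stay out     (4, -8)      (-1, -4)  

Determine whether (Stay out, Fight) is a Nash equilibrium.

At (Stay out, Fight), Player I earns 4; switching to Enter would give 6, so Player I would deviate.
Player II earns -8; switching to Accommodate would give -4, so Player II would deviate.
Since at least one player can profitably deviate, this is not a Nash equilibrium.

No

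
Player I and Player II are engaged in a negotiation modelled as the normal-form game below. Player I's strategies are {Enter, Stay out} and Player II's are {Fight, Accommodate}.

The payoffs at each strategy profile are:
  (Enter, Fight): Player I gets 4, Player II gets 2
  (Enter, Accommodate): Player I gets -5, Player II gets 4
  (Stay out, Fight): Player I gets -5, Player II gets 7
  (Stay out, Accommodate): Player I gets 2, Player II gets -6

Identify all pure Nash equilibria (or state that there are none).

(Enter, Fight): Player II prefers Accommodate (4 > 2) — not an equilibrium.
(Enter, Accommodate): Player I prefers Stay out (2 > -5) — not an equilibrium.
(Stay out, Fight): Player I prefers Enter (4 > -5) — not an equilibrium.
(Stay out, Accommodate): Player II prefers Fight (7 > -6) — not an equilibrium.

none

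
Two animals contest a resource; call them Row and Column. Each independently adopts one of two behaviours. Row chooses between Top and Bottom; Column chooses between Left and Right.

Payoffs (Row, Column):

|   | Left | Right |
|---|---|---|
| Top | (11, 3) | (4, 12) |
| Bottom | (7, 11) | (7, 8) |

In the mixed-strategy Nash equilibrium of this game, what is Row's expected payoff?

First find y, the probability Column plays Left, from Row's indifference between Top and Bottom: 11y + 4(1−y) = 7y + 7(1−y), giving y = 3/7.
Since Row is indifferent in equilibrium, Row's expected payoff equals the payoff from either row against (3/7, 4/7). Using Top: 11(3/7) + 4(4/7) = 7.

7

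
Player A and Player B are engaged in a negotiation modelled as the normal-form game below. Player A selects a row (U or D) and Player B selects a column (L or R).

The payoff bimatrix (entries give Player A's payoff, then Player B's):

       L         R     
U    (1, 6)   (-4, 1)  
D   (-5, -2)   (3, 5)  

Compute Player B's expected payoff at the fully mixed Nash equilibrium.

8/3

First find x, the probability Player A plays U, from Player B's indifference between L and R: 6x − 2(1−x) = x + 5(1−x), giving x = 7/12.
Since Player B is indifferent in equilibrium, Player B's expected payoff equals the payoff from either column against (7/12, 5/12). Using L: 6(7/12) − 2(5/12) = 8/3.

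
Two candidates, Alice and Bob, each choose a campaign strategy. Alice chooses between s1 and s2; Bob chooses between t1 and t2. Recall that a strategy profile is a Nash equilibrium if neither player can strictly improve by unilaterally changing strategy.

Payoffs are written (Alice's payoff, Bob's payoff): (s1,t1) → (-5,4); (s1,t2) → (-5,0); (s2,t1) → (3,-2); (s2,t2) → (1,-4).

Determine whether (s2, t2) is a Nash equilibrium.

At (s2, t2), Alice earns 1; switching to s1 would give -5, so Alice has no profitable deviation.
Bob earns -4; switching to t1 would give -2, so Bob would deviate.
Since at least one player can profitably deviate, this is not a Nash equilibrium.

No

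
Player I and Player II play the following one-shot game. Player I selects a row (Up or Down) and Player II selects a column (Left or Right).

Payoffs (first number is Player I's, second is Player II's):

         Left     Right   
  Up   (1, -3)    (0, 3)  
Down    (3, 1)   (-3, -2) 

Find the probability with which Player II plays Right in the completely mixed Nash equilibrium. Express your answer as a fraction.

Let y be the probability that Player II plays Left. In a completely mixed equilibrium, Player I must be indifferent between Up and Down.
Player I's expected payoff from Up is y; from Down it is 3y − 3(1−y).
Setting these equal: y = 6y − 3, so y = 3/5.
Therefore Player II plays Right with probability 1 − 3/5 = 2/5.

2/5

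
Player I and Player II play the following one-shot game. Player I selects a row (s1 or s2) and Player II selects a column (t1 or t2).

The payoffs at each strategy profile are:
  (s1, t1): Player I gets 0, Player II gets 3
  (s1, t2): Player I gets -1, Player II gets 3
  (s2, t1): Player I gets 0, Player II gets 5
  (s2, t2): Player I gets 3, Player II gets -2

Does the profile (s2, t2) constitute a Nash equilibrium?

No

At (s2, t2), Player I earns 3; switching to s1 would give -1, so Player I has no profitable deviation.
Player II earns -2; switching to t1 would give 5, so Player II would deviate.
Since at least one player can profitably deviate, this is not a Nash equilibrium.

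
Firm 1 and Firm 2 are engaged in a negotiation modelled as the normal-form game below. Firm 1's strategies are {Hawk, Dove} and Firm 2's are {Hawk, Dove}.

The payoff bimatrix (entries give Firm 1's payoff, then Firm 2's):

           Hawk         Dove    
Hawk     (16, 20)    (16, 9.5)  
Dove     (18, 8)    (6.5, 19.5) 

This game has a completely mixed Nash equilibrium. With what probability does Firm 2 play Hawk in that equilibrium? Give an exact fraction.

Let c be the probability that Firm 2 plays Hawk. In a completely mixed equilibrium, Firm 1 must be indifferent between Hawk and Dove.
Firm 1's expected payoff from Hawk is 16c + 16(1−c); from Dove it is 18c + 6.5(1−c).
Setting these equal: 16 = 11.5c + 6.5, so c = 19/23.

19/23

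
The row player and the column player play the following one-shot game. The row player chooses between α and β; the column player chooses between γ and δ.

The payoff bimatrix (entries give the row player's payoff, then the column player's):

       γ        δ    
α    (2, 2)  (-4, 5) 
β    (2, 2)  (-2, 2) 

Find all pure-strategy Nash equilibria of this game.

(β, γ) and (β, δ)

(α, γ): the column player prefers δ (5 > 2) — not an equilibrium.
(α, δ): the row player prefers β (-2 > -4) — not an equilibrium.
(β, γ): the row player gets 2 ≥ 2 from α, and the column player gets 2 ≥ 2 from δ — Nash equilibrium.
(β, δ): the row player gets -2 ≥ -4 from α, and the column player gets 2 ≥ 2 from γ — Nash equilibrium.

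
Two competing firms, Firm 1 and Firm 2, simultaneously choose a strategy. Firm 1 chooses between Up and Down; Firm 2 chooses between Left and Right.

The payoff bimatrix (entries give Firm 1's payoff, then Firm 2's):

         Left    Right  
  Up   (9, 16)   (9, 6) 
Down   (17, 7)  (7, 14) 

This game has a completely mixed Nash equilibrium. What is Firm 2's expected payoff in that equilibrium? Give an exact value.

First find x, the probability Firm 1 plays Up, from Firm 2's indifference between Left and Right: 16x + 7(1−x) = 6x + 14(1−x), giving x = 7/17.
Since Firm 2 is indifferent in equilibrium, Firm 2's expected payoff equals the payoff from either column against (7/17, 10/17). Using Left: 16(7/17) + 7(10/17) = 182/17.

182/17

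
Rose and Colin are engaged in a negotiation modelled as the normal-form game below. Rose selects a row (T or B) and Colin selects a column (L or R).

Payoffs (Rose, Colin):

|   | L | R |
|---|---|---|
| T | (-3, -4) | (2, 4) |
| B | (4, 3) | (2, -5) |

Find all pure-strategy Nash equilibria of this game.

(T, L): Rose prefers B (4 > -3); Colin prefers R (4 > -4) — not an equilibrium.
(T, R): Rose gets 2 ≥ 2 from B, and Colin gets 4 ≥ -4 from L — Nash equilibrium.
(B, L): Rose gets 4 ≥ -3 from T, and Colin gets 3 ≥ -5 from R — Nash equilibrium.
(B, R): Colin prefers L (3 > -5) — not an equilibrium.

(T, R) and (B, L)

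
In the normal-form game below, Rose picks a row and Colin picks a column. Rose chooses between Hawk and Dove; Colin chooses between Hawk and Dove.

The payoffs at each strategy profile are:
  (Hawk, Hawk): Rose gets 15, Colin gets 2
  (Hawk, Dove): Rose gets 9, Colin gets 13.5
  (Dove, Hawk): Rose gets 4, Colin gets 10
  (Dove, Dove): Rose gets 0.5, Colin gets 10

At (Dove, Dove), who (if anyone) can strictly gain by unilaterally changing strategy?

Rose

Rose at (Dove, Dove) earns 0.5; deviating to Hawk yields 9 — a strict improvement.
Colin earns 10; deviating to Hawk yields 10 — not better.
Only Rose has a strictly profitable deviation.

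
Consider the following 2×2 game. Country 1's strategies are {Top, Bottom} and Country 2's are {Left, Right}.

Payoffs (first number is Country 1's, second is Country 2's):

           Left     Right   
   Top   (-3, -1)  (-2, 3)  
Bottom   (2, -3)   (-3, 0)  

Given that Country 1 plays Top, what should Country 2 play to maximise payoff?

Right

Against Top, Country 2 earns -1 from Left and 3 from Right.
So Right is the best response.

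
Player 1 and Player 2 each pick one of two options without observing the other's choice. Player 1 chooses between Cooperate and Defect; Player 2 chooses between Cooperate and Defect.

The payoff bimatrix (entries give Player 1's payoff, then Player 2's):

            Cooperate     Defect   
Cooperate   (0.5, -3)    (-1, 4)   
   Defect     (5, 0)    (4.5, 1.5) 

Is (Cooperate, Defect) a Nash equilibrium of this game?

At (Cooperate, Defect), Player 1 earns -1; switching to Defect would give 4.5, so Player 1 would deviate.
Player 2 earns 4; switching to Cooperate would give -3, so Player 2 has no profitable deviation.
Since at least one player can profitably deviate, this is not a Nash equilibrium.

No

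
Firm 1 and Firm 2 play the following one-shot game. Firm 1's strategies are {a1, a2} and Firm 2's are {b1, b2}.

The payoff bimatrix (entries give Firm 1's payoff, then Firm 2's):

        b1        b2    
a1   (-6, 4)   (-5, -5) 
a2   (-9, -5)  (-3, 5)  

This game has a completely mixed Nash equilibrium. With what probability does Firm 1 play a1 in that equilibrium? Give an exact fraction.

10/19

Let p be the probability that Firm 1 plays a1. In a completely mixed equilibrium, Firm 2 must be indifferent between b1 and b2.
Firm 2's expected payoff from b1 is 4p − 5(1−p); from b2 it is −5p + 5(1−p).
Setting these equal: 9p − 5 = −10p + 5, so p = 10/19.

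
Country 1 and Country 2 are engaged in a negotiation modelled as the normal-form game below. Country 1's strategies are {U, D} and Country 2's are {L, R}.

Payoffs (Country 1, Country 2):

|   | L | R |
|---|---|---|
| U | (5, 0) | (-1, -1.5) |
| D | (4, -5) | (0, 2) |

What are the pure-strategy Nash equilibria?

(U, L) and (D, R)

(U, L): Country 1 gets 5 ≥ 4 from D, and Country 2 gets 0 ≥ -1.5 from R — Nash equilibrium.
(U, R): Country 1 prefers D (0 > -1); Country 2 prefers L (0 > -1.5) — not an equilibrium.
(D, L): Country 1 prefers U (5 > 4); Country 2 prefers R (2 > -5) — not an equilibrium.
(D, R): Country 1 gets 0 ≥ -1 from U, and Country 2 gets 2 ≥ -5 from L — Nash equilibrium.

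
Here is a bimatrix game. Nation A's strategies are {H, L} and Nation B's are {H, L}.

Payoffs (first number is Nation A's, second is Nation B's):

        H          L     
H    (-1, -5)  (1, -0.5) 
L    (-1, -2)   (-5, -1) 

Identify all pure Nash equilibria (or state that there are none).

(H, L)

(H, H): Nation B prefers L (-0.5 > -5) — not an equilibrium.
(H, L): Nation A gets 1 ≥ -5 from L, and Nation B gets -0.5 ≥ -5 from H — Nash equilibrium.
(L, H): Nation B prefers L (-1 > -2) — not an equilibrium.
(L, L): Nation A prefers H (1 > -5) — not an equilibrium.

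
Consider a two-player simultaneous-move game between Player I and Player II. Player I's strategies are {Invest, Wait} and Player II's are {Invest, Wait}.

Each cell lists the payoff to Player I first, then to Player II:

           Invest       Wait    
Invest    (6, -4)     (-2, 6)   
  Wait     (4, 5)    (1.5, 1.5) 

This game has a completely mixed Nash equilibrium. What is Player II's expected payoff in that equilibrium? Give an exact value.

First find x, the probability Player I plays Invest, from Player II's indifference between Invest and Wait: −4x + 5(1−x) = 6x + 1.5(1−x), giving x = 7/27.
Since Player II is indifferent in equilibrium, Player II's expected payoff equals the payoff from either column against (7/27, 20/27). Using Invest: −4(7/27) + 5(20/27) = 8/3.

8/3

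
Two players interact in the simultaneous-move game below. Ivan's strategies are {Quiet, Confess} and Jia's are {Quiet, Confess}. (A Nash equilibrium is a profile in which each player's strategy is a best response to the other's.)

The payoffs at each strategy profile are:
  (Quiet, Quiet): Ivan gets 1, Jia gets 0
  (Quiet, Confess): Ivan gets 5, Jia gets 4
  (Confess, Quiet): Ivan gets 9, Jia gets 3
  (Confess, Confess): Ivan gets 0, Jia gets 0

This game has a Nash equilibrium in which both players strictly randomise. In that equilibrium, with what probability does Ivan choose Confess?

Let p be the probability that Ivan plays Quiet. In a completely mixed equilibrium, Jia must be indifferent between Quiet and Confess.
Jia's expected payoff from Quiet is 3(1−p); from Confess it is 4p.
Setting these equal: −3p + 3 = 4p, so p = 3/7.
Therefore Ivan plays Confess with probability 1 − 3/7 = 4/7.

4/7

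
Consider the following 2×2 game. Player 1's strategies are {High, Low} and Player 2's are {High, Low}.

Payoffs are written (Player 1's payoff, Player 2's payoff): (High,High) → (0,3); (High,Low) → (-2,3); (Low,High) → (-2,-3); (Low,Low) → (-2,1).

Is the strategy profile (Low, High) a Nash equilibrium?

At (Low, High), Player 1 earns -2; switching to High would give 0, so Player 1 would deviate.
Player 2 earns -3; switching to Low would give 1, so Player 2 would deviate.
Since at least one player can profitably deviate, this is not a Nash equilibrium.

No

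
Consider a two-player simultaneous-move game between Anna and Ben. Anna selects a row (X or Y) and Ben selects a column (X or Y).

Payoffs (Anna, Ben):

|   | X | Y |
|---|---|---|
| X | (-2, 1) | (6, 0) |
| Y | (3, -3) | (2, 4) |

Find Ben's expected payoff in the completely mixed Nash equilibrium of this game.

1/2

First find x, the probability Anna plays X, from Ben's indifference between X and Y: x − 3(1−x) = 4(1−x), giving x = 7/8.
Since Ben is indifferent in equilibrium, Ben's expected payoff equals the payoff from either column against (7/8, 1/8). Using X: (7/8) − 3(1/8) = 1/2.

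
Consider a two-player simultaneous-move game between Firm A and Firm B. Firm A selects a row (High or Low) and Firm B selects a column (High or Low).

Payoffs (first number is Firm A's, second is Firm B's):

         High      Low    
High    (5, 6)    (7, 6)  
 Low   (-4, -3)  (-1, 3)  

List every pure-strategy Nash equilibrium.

(High, High) and (High, Low)

(High, High): Firm A gets 5 ≥ -4 from Low, and Firm B gets 6 ≥ 6 from Low — Nash equilibrium.
(High, Low): Firm A gets 7 ≥ -1 from Low, and Firm B gets 6 ≥ 6 from High — Nash equilibrium.
(Low, High): Firm A prefers High (5 > -4); Firm B prefers Low (3 > -3) — not an equilibrium.
(Low, Low): Firm A prefers High (7 > -1) — not an equilibrium.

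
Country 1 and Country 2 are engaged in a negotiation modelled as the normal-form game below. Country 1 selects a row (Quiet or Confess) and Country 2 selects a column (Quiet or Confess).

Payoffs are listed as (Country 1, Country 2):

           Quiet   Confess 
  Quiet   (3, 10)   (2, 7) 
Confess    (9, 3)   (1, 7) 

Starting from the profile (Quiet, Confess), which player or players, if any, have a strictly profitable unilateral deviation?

Country 2

Country 1 at (Quiet, Confess) earns 2; deviating to Confess yields 1 — not better.
Country 2 earns 7; deviating to Quiet yields 10 — a strict improvement.
Only Country 2 has a strictly profitable deviation.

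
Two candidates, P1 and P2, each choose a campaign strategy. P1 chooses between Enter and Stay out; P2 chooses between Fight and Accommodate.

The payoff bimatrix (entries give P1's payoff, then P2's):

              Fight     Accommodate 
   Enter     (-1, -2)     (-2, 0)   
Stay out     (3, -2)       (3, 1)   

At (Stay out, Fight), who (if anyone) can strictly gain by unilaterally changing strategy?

P1 at (Stay out, Fight) earns 3; deviating to Enter yields -1 — not better.
P2 earns -2; deviating to Accommodate yields 1 — a strict improvement.
Only P2 has a strictly profitable deviation.

P2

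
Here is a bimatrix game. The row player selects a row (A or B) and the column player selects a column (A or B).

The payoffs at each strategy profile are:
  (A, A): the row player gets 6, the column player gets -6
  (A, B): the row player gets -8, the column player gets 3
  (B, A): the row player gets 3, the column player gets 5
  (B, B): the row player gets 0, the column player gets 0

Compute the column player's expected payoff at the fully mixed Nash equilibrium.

First find p, the probability the row player plays A, from the column player's indifference between A and B: −6p + 5(1−p) = 3p, giving p = 5/14.
Since the column player is indifferent in equilibrium, the column player's expected payoff equals the payoff from either column against (5/14, 9/14). Using A: −6(5/14) + 5(9/14) = 15/14.

15/14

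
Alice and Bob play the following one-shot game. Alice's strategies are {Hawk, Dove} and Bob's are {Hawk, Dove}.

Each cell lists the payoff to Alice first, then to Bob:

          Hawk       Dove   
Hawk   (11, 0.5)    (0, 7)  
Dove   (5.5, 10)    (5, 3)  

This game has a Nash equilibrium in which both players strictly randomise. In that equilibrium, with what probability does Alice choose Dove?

13/27

Let x be the probability that Alice plays Hawk. In a completely mixed equilibrium, Bob must be indifferent between Hawk and Dove.
Bob's expected payoff from Hawk is 0.5x + 10(1−x); from Dove it is 7x + 3(1−x).
Setting these equal: −9.5x + 10 = 4x + 3, so x = 14/27.
Therefore Alice plays Dove with probability 1 − 14/27 = 13/27.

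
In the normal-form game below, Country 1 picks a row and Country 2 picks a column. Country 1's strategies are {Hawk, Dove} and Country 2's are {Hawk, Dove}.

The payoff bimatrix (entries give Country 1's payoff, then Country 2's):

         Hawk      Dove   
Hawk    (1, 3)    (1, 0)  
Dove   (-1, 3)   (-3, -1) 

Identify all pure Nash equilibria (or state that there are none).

(Hawk, Hawk)

(Hawk, Hawk): Country 1 gets 1 ≥ -1 from Dove, and Country 2 gets 3 ≥ 0 from Dove — Nash equilibrium.
(Hawk, Dove): Country 2 prefers Hawk (3 > 0) — not an equilibrium.
(Dove, Hawk): Country 1 prefers Hawk (1 > -1) — not an equilibrium.
(Dove, Dove): Country 1 prefers Hawk (1 > -3); Country 2 prefers Hawk (3 > -1) — not an equilibrium.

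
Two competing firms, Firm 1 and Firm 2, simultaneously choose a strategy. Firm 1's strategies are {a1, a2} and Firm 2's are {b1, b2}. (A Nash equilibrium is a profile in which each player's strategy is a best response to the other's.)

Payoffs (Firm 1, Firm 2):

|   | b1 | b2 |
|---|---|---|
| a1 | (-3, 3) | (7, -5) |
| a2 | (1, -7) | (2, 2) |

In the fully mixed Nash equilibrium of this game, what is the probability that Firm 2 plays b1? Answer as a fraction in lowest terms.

Let q be the probability that Firm 2 plays b1. In a completely mixed equilibrium, Firm 1 must be indifferent between a1 and a2.
Firm 1's expected payoff from a1 is −3q + 7(1−q); from a2 it is q + 2(1−q).
Setting these equal: −10q + 7 = −q + 2, so q = 5/9.

5/9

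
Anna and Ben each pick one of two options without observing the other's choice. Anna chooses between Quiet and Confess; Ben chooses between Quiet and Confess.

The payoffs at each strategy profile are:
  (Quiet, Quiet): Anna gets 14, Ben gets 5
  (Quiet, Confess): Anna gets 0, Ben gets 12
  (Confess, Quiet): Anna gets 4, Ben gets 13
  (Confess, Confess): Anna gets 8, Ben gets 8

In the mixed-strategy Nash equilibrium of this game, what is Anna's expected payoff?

First find q, the probability Ben plays Quiet, from Anna's indifference between Quiet and Confess: 14q = 4q + 8(1−q), giving q = 4/9.
Since Anna is indifferent in equilibrium, Anna's expected payoff equals the payoff from either row against (4/9, 5/9). Using Quiet: 14(4/9) = 56/9.

56/9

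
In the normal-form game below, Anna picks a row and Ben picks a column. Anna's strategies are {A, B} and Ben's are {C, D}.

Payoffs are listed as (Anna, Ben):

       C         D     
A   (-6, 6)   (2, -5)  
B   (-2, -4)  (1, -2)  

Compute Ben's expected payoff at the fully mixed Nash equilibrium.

First find x, the probability Anna plays A, from Ben's indifference between C and D: 6x − 4(1−x) = −5x − 2(1−x), giving x = 2/13.
Since Ben is indifferent in equilibrium, Ben's expected payoff equals the payoff from either column against (2/13, 11/13). Using C: 6(2/13) − 4(11/13) = -32/13.

-32/13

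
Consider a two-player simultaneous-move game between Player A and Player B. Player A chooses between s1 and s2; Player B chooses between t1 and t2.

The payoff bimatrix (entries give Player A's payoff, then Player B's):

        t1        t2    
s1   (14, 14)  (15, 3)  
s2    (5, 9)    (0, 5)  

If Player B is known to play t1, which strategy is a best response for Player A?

Against t1, Player A earns 14 from s1 and 5 from s2.
So s1 is the best response.

s1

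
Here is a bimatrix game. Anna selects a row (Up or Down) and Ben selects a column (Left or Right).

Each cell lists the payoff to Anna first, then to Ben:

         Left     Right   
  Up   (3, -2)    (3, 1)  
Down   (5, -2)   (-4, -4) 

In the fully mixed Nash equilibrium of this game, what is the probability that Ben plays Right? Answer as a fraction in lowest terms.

2/9

Let c be the probability that Ben plays Left. In a completely mixed equilibrium, Anna must be indifferent between Up and Down.
Anna's expected payoff from Up is 3c + 3(1−c); from Down it is 5c − 4(1−c).
Setting these equal: 3 = 9c − 4, so c = 7/9.
Therefore Ben plays Right with probability 1 − 7/9 = 2/9.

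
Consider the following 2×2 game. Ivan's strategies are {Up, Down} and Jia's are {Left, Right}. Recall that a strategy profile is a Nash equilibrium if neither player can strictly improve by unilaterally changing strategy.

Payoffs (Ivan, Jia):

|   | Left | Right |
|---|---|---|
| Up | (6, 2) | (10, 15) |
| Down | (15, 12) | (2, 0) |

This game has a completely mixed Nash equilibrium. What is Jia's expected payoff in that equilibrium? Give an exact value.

First find p, the probability Ivan plays Up, from Jia's indifference between Left and Right: 2p + 12(1−p) = 15p, giving p = 12/25.
Since Jia is indifferent in equilibrium, Jia's expected payoff equals the payoff from either column against (12/25, 13/25). Using Left: 2(12/25) + 12(13/25) = 36/5.

36/5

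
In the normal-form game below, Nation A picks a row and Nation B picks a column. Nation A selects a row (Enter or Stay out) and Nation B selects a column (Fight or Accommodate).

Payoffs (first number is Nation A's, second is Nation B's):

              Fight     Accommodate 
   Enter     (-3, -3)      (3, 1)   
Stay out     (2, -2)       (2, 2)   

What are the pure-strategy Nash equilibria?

(Enter, Fight): Nation A prefers Stay out (2 > -3); Nation B prefers Accommodate (1 > -3) — not an equilibrium.
(Enter, Accommodate): Nation A gets 3 ≥ 2 from Stay out, and Nation B gets 1 ≥ -3 from Fight — Nash equilibrium.
(Stay out, Fight): Nation B prefers Accommodate (2 > -2) — not an equilibrium.
(Stay out, Accommodate): Nation A prefers Enter (3 > 2) — not an equilibrium.

(Enter, Accommodate)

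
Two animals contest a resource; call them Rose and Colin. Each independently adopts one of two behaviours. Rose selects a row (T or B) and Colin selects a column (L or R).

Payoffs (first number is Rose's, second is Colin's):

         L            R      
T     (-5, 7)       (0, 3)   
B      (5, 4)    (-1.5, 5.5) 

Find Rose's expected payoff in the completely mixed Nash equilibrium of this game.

-15/23

First find y, the probability Colin plays L, from Rose's indifference between T and B: −5y = 5y − 1.5(1−y), giving y = 3/23.
Since Rose is indifferent in equilibrium, Rose's expected payoff equals the payoff from either row against (3/23, 20/23). Using T: −5(3/23) = -15/23.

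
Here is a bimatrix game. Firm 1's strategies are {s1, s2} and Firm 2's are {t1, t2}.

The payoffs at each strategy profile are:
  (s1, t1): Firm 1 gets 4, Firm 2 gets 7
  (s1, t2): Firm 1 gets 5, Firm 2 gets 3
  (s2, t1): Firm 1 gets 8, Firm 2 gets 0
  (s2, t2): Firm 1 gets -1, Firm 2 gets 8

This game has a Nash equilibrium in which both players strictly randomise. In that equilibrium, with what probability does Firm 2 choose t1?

Let q be the probability that Firm 2 plays t1. In a completely mixed equilibrium, Firm 1 must be indifferent between s1 and s2.
Firm 1's expected payoff from s1 is 4q + 5(1−q); from s2 it is 8q − (1−q).
Setting these equal: −q + 5 = 9q − 1, so q = 3/5.

3/5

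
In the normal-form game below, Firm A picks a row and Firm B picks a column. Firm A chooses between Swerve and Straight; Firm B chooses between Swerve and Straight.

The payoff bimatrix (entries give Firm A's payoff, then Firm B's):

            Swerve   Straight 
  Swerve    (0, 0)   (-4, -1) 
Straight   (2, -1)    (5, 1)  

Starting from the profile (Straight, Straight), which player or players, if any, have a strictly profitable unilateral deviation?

Firm A at (Straight, Straight) earns 5; deviating to Swerve yields -4 — not better.
Firm B earns 1; deviating to Swerve yields -1 — not better.
Neither player can strictly improve; the profile is a Nash equilibrium.

Neither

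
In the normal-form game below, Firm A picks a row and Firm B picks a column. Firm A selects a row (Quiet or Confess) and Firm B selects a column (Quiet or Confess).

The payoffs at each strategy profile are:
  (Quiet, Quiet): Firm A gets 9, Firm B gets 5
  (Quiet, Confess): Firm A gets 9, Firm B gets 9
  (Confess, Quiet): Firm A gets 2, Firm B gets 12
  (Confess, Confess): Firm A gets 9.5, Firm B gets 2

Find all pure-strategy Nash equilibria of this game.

(Quiet, Quiet): Firm B prefers Confess (9 > 5) — not an equilibrium.
(Quiet, Confess): Firm A prefers Confess (9.5 > 9) — not an equilibrium.
(Confess, Quiet): Firm A prefers Quiet (9 > 2) — not an equilibrium.
(Confess, Confess): Firm B prefers Quiet (12 > 2) — not an equilibrium.

none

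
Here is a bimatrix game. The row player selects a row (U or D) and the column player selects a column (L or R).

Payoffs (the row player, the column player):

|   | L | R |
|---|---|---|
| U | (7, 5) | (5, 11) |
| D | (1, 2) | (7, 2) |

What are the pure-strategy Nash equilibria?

(D, R)

(U, L): the column player prefers R (11 > 5) — not an equilibrium.
(U, R): the row player prefers D (7 > 5) — not an equilibrium.
(D, L): the row player prefers U (7 > 1) — not an equilibrium.
(D, R): the row player gets 7 ≥ 5 from U, and the column player gets 2 ≥ 2 from L — Nash equilibrium.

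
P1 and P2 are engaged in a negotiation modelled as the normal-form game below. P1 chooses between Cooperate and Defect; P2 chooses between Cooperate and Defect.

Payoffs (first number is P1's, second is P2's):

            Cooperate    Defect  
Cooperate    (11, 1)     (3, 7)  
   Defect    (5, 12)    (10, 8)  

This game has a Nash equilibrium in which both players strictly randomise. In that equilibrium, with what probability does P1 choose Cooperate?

Let x be the probability that P1 plays Cooperate. In a completely mixed equilibrium, P2 must be indifferent between Cooperate and Defect.
P2's expected payoff from Cooperate is x + 12(1−x); from Defect it is 7x + 8(1−x).
Setting these equal: −11x + 12 = −x + 8, so x = 2/5.

2/5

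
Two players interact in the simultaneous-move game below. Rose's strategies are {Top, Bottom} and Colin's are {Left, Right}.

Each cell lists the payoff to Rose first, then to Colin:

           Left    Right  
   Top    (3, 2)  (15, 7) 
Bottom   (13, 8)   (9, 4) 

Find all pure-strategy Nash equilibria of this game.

(Top, Right) and (Bottom, Left)

(Top, Left): Rose prefers Bottom (13 > 3); Colin prefers Right (7 > 2) — not an equilibrium.
(Top, Right): Rose gets 15 ≥ 9 from Bottom, and Colin gets 7 ≥ 2 from Left — Nash equilibrium.
(Bottom, Left): Rose gets 13 ≥ 3 from Top, and Colin gets 8 ≥ 4 from Right — Nash equilibrium.
(Bottom, Right): Rose prefers Top (15 > 9); Colin prefers Left (8 > 4) — not an equilibrium.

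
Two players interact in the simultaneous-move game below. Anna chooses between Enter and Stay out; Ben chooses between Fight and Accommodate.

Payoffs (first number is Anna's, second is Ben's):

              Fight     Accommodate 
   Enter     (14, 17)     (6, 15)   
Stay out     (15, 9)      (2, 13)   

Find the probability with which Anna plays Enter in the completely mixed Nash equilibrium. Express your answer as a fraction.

2/3

Let p be the probability that Anna plays Enter. In a completely mixed equilibrium, Ben must be indifferent between Fight and Accommodate.
Ben's expected payoff from Fight is 17p + 9(1−p); from Accommodate it is 15p + 13(1−p).
Setting these equal: 8p + 9 = 2p + 13, so p = 2/3.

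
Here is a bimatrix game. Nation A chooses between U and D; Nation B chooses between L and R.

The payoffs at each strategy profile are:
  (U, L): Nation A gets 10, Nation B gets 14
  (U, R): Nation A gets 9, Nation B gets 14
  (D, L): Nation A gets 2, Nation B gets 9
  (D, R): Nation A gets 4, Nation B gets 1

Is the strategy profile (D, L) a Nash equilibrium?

At (D, L), Nation A earns 2; switching to U would give 10, so Nation A would deviate.
Nation B earns 9; switching to R would give 1, so Nation B has no profitable deviation.
Since at least one player can profitably deviate, this is not a Nash equilibrium.

No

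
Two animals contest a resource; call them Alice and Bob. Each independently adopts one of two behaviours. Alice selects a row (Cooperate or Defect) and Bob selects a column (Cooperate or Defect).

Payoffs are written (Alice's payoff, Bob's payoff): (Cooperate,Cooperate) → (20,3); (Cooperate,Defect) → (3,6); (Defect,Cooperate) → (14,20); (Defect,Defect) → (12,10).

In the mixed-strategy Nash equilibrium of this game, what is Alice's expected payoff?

First find y, the probability Bob plays Cooperate, from Alice's indifference between Cooperate and Defect: 20y + 3(1−y) = 14y + 12(1−y), giving y = 3/5.
Since Alice is indifferent in equilibrium, Alice's expected payoff equals the payoff from either row against (3/5, 2/5). Using Cooperate: 20(3/5) + 3(2/5) = 66/5.

66/5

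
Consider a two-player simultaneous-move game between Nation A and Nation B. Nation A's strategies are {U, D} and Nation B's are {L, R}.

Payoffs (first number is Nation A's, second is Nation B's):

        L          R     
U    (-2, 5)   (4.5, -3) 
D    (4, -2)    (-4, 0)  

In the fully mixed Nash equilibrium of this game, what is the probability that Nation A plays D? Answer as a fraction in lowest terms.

4/5

Let p be the probability that Nation A plays U. In a completely mixed equilibrium, Nation B must be indifferent between L and R.
Nation B's expected payoff from L is 5p − 2(1−p); from R it is −3p.
Setting these equal: 7p − 2 = −3p, so p = 1/5.
Therefore Nation A plays D with probability 1 − 1/5 = 4/5.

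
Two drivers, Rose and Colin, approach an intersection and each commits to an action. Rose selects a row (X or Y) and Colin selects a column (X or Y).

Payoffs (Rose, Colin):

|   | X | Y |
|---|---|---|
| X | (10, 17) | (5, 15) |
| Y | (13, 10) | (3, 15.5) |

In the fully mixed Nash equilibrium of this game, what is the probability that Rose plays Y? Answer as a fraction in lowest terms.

4/15

Let p be the probability that Rose plays X. In a completely mixed equilibrium, Colin must be indifferent between X and Y.
Colin's expected payoff from X is 17p + 10(1−p); from Y it is 15p + 15.5(1−p).
Setting these equal: 7p + 10 = −0.5p + 15.5, so p = 11/15.
Therefore Rose plays Y with probability 1 − 11/15 = 4/15.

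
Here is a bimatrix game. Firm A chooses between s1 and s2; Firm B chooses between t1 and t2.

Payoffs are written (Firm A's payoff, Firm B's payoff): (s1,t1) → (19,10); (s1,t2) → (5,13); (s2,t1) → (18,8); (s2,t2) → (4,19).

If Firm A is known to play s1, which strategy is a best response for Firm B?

t2

Against s1, Firm B earns 10 from t1 and 13 from t2.
So t2 is the best response.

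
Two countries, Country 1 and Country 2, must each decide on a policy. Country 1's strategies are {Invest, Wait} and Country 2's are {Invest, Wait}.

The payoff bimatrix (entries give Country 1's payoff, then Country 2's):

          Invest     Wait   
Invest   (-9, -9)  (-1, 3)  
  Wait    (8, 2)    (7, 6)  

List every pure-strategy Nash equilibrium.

(Wait, Wait)

(Invest, Invest): Country 1 prefers Wait (8 > -9); Country 2 prefers Wait (3 > -9) — not an equilibrium.
(Invest, Wait): Country 1 prefers Wait (7 > -1) — not an equilibrium.
(Wait, Invest): Country 2 prefers Wait (6 > 2) — not an equilibrium.
(Wait, Wait): Country 1 gets 7 ≥ -1 from Invest, and Country 2 gets 6 ≥ 2 from Invest — Nash equilibrium.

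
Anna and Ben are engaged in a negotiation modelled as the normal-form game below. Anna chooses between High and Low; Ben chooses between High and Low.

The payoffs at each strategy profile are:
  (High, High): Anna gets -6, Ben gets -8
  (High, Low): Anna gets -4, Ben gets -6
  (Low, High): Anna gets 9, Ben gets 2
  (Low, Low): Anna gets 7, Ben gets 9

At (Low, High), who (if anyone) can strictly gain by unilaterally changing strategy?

Ben

Anna at (Low, High) earns 9; deviating to High yields -6 — not better.
Ben earns 2; deviating to Low yields 9 — a strict improvement.
Only Ben has a strictly profitable deviation.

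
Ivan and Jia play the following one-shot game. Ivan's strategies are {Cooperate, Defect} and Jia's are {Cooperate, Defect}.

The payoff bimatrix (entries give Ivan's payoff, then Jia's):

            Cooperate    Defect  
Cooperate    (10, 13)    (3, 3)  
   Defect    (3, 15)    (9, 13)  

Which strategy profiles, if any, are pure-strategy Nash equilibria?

(Cooperate, Cooperate): Ivan gets 10 ≥ 3 from Defect, and Jia gets 13 ≥ 3 from Defect — Nash equilibrium.
(Cooperate, Defect): Ivan prefers Defect (9 > 3); Jia prefers Cooperate (13 > 3) — not an equilibrium.
(Defect, Cooperate): Ivan prefers Cooperate (10 > 3) — not an equilibrium.
(Defect, Defect): Jia prefers Cooperate (15 > 13) — not an equilibrium.

(Cooperate, Cooperate)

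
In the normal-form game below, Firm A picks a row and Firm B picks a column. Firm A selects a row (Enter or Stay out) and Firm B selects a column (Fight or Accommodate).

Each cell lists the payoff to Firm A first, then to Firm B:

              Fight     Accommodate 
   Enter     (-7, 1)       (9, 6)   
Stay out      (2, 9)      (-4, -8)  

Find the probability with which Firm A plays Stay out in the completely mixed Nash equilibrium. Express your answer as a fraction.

Let p be the probability that Firm A plays Enter. In a completely mixed equilibrium, Firm B must be indifferent between Fight and Accommodate.
Firm B's expected payoff from Fight is p + 9(1−p); from Accommodate it is 6p − 8(1−p).
Setting these equal: −8p + 9 = 14p − 8, so p = 17/22.
Therefore Firm A plays Stay out with probability 1 − 17/22 = 5/22.

5/22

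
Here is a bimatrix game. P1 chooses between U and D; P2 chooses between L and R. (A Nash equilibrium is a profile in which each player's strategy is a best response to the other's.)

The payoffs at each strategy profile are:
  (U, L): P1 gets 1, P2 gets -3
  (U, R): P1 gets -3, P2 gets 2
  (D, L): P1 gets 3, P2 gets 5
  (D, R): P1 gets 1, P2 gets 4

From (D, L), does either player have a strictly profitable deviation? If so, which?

Neither

P1 at (D, L) earns 3; deviating to U yields 1 — not better.
P2 earns 5; deviating to R yields 4 — not better.
Neither player can strictly improve; the profile is a Nash equilibrium.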